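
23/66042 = 23/66042 =0.00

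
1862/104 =931/52 =17.90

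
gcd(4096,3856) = 16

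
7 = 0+7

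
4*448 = 1792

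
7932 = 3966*2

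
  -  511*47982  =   - 24518802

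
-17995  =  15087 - 33082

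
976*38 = 37088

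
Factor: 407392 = 2^5 * 29^1 * 439^1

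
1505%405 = 290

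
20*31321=626420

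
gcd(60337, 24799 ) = 1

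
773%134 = 103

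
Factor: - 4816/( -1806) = 2^3*3^( - 1 ) = 8/3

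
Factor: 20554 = 2^1*43^1 *239^1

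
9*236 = 2124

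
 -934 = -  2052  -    -  1118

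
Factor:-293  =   - 293^1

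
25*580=14500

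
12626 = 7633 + 4993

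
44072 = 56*787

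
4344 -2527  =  1817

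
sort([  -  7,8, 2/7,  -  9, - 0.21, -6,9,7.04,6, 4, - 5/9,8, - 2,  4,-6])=[ - 9,  -  7  , - 6, - 6,-2 ,-5/9, -0.21,2/7,4,4 , 6,7.04, 8,8,9 ]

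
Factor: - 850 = -2^1*5^2*17^1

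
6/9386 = 3/4693= 0.00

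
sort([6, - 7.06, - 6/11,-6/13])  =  [ - 7.06, - 6/11, - 6/13, 6 ] 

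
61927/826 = 74  +  803/826  =  74.97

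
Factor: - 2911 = -41^1*71^1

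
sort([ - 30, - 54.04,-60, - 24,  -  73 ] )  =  [- 73, - 60,-54.04, - 30 , - 24]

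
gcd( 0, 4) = 4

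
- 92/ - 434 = 46/217 =0.21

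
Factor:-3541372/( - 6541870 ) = 1770686/3270935 = 2^1 * 5^( - 1) *17^1*19^1 * 2741^1* 654187^(-1) 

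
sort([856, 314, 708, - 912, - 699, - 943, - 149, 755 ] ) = [ - 943,-912, - 699, - 149,314, 708, 755, 856 ] 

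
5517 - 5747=-230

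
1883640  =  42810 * 44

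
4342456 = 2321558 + 2020898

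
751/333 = 751/333  =  2.26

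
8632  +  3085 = 11717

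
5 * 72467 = 362335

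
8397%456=189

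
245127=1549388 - 1304261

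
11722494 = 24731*474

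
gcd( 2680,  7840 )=40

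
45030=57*790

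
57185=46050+11135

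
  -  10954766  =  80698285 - 91653051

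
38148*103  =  3929244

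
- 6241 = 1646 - 7887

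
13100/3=13100/3 = 4366.67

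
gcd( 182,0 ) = 182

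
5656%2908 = 2748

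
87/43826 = 87/43826 = 0.00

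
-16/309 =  - 1 + 293/309 = - 0.05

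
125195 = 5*25039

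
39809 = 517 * 77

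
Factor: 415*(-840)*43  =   - 2^3*3^1*5^2*7^1*43^1*83^1 = -  14989800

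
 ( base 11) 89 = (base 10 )97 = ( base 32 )31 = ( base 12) 81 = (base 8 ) 141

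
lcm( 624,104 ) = 624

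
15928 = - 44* ( - 362)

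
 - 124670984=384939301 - 509610285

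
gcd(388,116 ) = 4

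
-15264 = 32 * ( - 477) 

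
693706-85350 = 608356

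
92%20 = 12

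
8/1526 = 4/763 = 0.01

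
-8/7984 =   -  1/998 = -0.00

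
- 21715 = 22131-43846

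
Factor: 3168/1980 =8/5 = 2^3*5^( - 1)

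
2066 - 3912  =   - 1846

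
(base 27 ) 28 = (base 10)62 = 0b111110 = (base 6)142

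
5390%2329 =732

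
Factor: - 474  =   - 2^1*3^1*79^1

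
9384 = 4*2346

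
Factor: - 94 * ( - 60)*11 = 2^3*3^1 * 5^1*11^1*47^1  =  62040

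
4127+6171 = 10298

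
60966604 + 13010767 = 73977371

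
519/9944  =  519/9944= 0.05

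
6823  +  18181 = 25004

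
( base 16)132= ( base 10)306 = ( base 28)aq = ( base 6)1230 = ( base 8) 462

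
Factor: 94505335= 5^1*19^1 *994793^1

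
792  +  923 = 1715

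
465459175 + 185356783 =650815958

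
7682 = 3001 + 4681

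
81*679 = 54999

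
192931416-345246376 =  - 152314960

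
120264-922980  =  -802716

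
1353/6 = 451/2 = 225.50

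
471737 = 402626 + 69111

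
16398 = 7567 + 8831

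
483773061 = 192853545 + 290919516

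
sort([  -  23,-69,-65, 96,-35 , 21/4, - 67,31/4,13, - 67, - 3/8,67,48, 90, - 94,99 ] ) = [-94, - 69, - 67,- 67,-65,-35,-23, -3/8,21/4, 31/4,13,48, 67,90,96,99] 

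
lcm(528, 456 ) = 10032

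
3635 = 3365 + 270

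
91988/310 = 45994/155 = 296.74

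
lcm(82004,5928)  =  492024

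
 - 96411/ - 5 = 19282 + 1/5=19282.20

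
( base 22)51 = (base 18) 63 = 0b1101111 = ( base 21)56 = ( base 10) 111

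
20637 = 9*2293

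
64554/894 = 10759/149= 72.21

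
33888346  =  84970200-51081854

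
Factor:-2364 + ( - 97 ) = -23^1 * 107^1 = -  2461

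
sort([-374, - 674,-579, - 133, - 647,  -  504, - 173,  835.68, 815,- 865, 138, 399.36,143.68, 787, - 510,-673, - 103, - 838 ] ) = [ - 865, - 838 , - 674, - 673, - 647,-579, - 510, - 504,-374, - 173,-133, - 103,138, 143.68, 399.36, 787,  815, 835.68 ] 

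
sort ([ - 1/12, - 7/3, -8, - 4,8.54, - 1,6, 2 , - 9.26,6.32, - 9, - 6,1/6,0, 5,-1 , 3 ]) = [-9.26, - 9,  -  8, - 6, - 4, - 7/3, - 1,-1, - 1/12, 0,1/6, 2,3,5,6, 6.32,8.54 ]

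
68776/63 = 1091  +  43/63=1091.68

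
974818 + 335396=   1310214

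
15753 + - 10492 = 5261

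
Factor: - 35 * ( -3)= 105  =  3^1*5^1  *  7^1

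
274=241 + 33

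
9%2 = 1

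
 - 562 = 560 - 1122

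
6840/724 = 1710/181 = 9.45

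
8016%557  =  218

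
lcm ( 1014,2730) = 35490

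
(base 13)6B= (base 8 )131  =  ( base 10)89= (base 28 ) 35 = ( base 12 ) 75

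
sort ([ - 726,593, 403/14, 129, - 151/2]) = [-726,-151/2, 403/14, 129,593] 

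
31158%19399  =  11759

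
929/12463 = 929/12463  =  0.07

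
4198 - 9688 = -5490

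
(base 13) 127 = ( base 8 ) 312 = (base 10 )202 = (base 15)D7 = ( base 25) 82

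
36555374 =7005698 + 29549676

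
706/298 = 2 + 55/149 = 2.37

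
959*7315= 7015085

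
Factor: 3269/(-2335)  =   - 5^ ( - 1) * 7^1 = - 7/5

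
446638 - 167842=278796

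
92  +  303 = 395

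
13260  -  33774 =-20514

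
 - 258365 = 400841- 659206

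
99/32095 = 99/32095 = 0.00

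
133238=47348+85890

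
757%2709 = 757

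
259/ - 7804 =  - 259/7804 = -  0.03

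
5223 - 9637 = -4414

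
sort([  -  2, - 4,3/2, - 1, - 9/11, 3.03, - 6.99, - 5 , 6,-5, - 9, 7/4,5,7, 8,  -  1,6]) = [ - 9, - 6.99, - 5,-5, - 4, - 2, - 1, - 1, - 9/11,3/2, 7/4, 3.03, 5,6,6, 7, 8 ]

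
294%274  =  20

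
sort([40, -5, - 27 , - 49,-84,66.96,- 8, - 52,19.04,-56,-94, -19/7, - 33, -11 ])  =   [  -  94, - 84,-56,  -  52, - 49, - 33,-27,-11, - 8, - 5, - 19/7,19.04,40,66.96 ] 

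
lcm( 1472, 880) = 80960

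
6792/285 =23 + 79/95 = 23.83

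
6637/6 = 6637/6 = 1106.17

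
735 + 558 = 1293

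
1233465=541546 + 691919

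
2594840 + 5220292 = 7815132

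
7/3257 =7/3257 = 0.00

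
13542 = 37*366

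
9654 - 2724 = 6930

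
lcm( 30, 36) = 180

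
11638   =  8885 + 2753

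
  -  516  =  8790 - 9306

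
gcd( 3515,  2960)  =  185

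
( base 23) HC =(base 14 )20b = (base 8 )623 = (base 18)147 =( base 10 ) 403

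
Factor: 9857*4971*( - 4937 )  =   - 241908788739= - 3^1*1657^1*4937^1 *9857^1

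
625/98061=625/98061 = 0.01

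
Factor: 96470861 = 257^1*375373^1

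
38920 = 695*56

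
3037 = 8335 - 5298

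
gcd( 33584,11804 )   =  4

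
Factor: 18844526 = 2^1*269^1*35027^1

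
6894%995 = 924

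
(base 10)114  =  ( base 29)3R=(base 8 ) 162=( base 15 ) 79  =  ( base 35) 39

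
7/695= 7/695 =0.01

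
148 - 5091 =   -  4943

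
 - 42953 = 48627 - 91580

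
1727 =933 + 794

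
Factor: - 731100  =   - 2^2*3^1*5^2  *  2437^1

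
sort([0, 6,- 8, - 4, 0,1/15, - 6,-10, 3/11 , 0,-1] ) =[-10, - 8, - 6 , - 4, - 1,0,0, 0,1/15, 3/11,  6] 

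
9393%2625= 1518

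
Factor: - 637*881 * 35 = - 5^1*7^3 * 13^1*881^1 = - 19641895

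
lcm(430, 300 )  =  12900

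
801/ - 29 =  - 28+11/29 = -27.62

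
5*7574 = 37870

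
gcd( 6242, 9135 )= 1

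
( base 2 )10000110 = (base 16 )86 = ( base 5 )1014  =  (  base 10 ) 134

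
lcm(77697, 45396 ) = 4040244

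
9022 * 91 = 821002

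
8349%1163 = 208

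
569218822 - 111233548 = 457985274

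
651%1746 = 651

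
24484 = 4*6121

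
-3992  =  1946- 5938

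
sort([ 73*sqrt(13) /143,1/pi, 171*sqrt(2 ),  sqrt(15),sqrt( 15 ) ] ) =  [ 1/pi, 73*sqrt( 13 )/143, sqrt(15 ), sqrt ( 15 ),171 * sqrt( 2 ) ] 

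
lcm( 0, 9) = 0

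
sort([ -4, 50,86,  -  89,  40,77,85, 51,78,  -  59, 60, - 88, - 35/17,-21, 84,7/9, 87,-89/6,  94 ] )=[ - 89,  -  88,- 59,  -  21,-89/6,-4, - 35/17,7/9 , 40,50,51,  60 , 77, 78, 84,  85,86, 87 , 94] 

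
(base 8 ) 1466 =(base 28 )11a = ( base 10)822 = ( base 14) 42A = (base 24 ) 1a6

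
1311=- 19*( - 69 ) 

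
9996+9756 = 19752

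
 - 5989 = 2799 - 8788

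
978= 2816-1838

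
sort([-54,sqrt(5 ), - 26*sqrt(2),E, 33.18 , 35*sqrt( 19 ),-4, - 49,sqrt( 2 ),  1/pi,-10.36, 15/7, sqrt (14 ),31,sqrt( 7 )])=[ - 54, - 49,-26*sqrt(2), - 10.36,-4,1/pi,sqrt( 2),15/7,sqrt( 5 ),sqrt (7 ),E,sqrt( 14),31,33.18, 35*sqrt( 19 )]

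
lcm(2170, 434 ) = 2170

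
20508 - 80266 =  - 59758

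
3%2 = 1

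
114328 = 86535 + 27793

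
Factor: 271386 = 2^1*3^2*15077^1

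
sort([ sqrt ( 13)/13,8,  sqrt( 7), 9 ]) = [ sqrt(13 ) /13,sqrt(7),8,9 ] 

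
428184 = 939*456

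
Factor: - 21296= -2^4 * 11^3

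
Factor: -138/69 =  - 2 = - 2^1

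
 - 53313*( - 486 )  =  25910118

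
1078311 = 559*1929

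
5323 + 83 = 5406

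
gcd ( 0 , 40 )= 40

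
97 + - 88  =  9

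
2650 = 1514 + 1136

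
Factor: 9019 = 29^1*311^1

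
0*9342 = 0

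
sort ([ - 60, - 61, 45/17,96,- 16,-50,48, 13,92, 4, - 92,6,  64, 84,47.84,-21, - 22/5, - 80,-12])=[ - 92 , - 80, - 61, - 60, - 50,-21, - 16, - 12, -22/5, 45/17, 4,  6 , 13, 47.84, 48 , 64,84, 92, 96]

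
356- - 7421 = 7777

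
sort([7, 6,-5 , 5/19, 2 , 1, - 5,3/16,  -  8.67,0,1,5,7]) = [  -  8.67,  -  5, - 5, 0 , 3/16,5/19, 1, 1, 2, 5,6, 7, 7]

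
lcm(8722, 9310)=828590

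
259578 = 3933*66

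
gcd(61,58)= 1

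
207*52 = 10764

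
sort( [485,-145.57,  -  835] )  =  [ -835,  -  145.57,  485] 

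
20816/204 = 5204/51 = 102.04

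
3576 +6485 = 10061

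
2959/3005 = 2959/3005 = 0.98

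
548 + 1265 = 1813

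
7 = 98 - 91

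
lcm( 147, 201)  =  9849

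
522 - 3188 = -2666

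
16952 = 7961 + 8991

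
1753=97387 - 95634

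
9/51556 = 9/51556 = 0.00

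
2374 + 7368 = 9742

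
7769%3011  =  1747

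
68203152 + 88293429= 156496581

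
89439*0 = 0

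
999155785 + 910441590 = 1909597375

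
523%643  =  523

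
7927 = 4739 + 3188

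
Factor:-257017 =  - 257017^1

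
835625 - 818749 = 16876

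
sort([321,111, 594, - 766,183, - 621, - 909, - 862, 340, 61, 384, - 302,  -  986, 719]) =[ - 986, - 909, - 862, - 766, - 621, - 302,61 , 111, 183, 321,340, 384,594 , 719]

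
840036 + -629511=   210525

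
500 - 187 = 313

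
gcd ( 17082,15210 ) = 234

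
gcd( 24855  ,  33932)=1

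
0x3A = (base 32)1Q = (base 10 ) 58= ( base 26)26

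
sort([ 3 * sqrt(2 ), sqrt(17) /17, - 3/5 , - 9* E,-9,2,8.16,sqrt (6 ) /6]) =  [-9*E,- 9, - 3/5 , sqrt (17)/17, sqrt( 6 ) /6, 2,3 * sqrt( 2),8.16]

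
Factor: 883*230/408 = 2^( -2 )*3^(-1)*5^1 * 17^(-1)*23^1 * 883^1  =  101545/204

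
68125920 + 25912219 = 94038139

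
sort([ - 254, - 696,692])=[ - 696, - 254,692]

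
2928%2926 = 2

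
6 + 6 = 12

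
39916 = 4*9979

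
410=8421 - 8011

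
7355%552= 179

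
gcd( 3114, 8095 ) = 1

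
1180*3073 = 3626140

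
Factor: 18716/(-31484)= -17^ (-1)*  463^( - 1 )*4679^1  =  -4679/7871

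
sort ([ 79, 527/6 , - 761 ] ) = [ - 761,79, 527/6 ]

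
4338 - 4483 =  - 145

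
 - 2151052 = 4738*( - 454 )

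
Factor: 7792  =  2^4*487^1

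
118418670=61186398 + 57232272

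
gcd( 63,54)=9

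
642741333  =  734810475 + -92069142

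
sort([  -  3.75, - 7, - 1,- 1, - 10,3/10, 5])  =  [ - 10, - 7, - 3.75, - 1, - 1, 3/10,5] 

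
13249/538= 24 + 337/538=24.63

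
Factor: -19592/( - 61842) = 2^2*3^(- 1 )* 11^(  -  1)*31^1*79^1*937^(  -  1) = 9796/30921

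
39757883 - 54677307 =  - 14919424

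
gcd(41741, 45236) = 1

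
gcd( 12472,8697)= 1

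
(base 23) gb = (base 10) 379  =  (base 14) 1D1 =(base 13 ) 232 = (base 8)573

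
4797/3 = 1599  =  1599.00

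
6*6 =36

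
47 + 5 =52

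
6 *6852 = 41112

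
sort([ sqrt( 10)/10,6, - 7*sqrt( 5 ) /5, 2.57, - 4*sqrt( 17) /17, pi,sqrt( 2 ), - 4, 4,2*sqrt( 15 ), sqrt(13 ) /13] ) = [ - 4,  -  7*sqrt(5)/5,-4*sqrt(17 )/17,sqrt(13 )/13, sqrt( 10) /10,sqrt(2),2.57,  pi,4,6,2*sqrt(15)] 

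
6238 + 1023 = 7261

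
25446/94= 12723/47 = 270.70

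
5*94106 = 470530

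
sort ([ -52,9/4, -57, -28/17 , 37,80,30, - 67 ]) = [-67 , - 57,  -  52 , - 28/17, 9/4, 30, 37,80 ]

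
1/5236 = 1/5236=0.00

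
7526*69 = 519294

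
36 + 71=107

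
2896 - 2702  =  194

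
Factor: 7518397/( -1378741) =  -7^( - 1 ) * 13^(-1)*109^( - 1 )*139^( - 1)*929^1 * 8093^1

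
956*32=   30592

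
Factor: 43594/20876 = 71/34 = 2^ ( - 1)*17^(  -  1 )*71^1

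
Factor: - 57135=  - 3^1*5^1*13^1*293^1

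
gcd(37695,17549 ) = 7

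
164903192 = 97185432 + 67717760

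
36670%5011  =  1593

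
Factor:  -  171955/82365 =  - 3^( - 1)*7^1*17^1 * 19^( - 1 ) = - 119/57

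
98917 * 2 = 197834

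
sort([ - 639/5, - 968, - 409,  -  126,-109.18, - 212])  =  [-968,-409,-212, - 639/5,-126,-109.18]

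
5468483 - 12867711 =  - 7399228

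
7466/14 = 3733/7 =533.29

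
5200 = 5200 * 1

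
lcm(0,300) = 0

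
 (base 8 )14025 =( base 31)6CR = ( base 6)44313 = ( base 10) 6165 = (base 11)46A5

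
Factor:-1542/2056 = - 3/4= - 2^(-2)*3^1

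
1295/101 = 1295/101= 12.82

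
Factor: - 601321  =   - 7^1 * 85903^1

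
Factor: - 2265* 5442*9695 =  - 119501830350 = - 2^1*3^2*5^2*7^1 * 151^1 * 277^1*907^1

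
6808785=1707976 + 5100809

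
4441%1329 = 454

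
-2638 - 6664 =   -  9302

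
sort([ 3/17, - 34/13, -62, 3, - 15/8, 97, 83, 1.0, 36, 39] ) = [ - 62 , - 34/13, - 15/8, 3/17, 1.0, 3, 36,39, 83,97 ] 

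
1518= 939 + 579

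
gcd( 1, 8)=1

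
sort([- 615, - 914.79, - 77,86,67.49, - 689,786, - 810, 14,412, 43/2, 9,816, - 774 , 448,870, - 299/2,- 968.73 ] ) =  [- 968.73  , - 914.79, - 810, - 774, - 689, - 615 , - 299/2, -77,9,14,43/2, 67.49,86, 412, 448,786, 816,870 ] 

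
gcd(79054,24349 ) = 1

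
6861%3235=391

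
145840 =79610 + 66230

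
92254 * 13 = 1199302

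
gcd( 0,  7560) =7560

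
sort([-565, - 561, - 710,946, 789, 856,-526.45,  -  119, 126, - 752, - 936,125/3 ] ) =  [ - 936, - 752 , - 710, - 565, - 561, - 526.45, - 119 , 125/3, 126,789,856,946]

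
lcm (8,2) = 8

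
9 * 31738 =285642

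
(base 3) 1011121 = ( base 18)2b7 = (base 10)853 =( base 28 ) 12d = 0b1101010101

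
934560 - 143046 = 791514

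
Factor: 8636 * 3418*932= 2^5*17^1 * 127^1*233^1*1709^1 = 27510634336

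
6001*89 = 534089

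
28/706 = 14/353 = 0.04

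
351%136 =79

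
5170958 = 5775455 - 604497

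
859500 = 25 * 34380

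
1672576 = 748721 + 923855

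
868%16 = 4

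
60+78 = 138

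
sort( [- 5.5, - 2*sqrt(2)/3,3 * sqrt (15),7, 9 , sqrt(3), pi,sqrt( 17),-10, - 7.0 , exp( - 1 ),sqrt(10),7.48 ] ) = [ - 10,-7.0,-5.5,  -  2*sqrt(2 ) /3,exp( - 1 ), sqrt(3),pi,  sqrt( 10 ),sqrt(17 ),7 , 7.48,9,3*sqrt( 15)]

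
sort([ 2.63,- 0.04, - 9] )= [-9, - 0.04,  2.63 ] 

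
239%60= 59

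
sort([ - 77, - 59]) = [ - 77, - 59 ] 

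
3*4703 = 14109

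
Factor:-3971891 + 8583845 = 4611954 = 2^1*3^1*53^1*14503^1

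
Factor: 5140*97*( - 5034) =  - 2509851720 = - 2^3*3^1 *5^1*97^1*257^1 * 839^1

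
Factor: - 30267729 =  -3^3*1121027^1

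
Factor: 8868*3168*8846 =248517967104 = 2^8*3^3*11^1 * 739^1*4423^1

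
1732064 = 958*1808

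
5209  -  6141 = - 932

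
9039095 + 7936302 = 16975397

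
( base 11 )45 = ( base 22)25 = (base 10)49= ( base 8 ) 61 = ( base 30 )1J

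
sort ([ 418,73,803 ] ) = [73,418,803 ]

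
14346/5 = 2869 + 1/5= 2869.20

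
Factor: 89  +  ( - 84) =5^1 = 5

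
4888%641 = 401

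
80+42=122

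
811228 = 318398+492830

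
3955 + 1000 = 4955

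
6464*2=12928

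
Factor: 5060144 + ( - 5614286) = - 2^1*3^1*92357^1 = - 554142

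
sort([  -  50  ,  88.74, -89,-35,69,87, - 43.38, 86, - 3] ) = [ - 89, -50, - 43.38,  -  35, - 3,69, 86,87, 88.74 ] 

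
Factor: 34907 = 67^1  *  521^1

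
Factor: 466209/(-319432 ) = -2^(-3 )*3^3*31^1*557^1*39929^( - 1) 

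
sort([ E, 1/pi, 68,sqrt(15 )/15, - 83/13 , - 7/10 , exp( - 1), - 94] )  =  [ - 94, - 83/13, - 7/10, sqrt(15 ) /15,1/pi , exp( - 1),  E, 68]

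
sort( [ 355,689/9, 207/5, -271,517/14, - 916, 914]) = [ - 916,-271, 517/14, 207/5,689/9, 355,914 ] 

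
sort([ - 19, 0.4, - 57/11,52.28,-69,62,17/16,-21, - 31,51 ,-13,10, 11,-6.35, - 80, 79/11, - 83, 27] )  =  [-83, - 80, - 69,-31 , -21, - 19,-13, - 6.35,-57/11,0.4,17/16,79/11,10,  11,27, 51,52.28,62]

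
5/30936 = 5/30936 = 0.00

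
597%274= 49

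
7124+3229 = 10353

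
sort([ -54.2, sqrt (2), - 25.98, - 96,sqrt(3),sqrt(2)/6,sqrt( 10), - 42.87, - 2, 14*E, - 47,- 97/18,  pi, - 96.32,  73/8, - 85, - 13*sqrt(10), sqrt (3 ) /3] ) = [ - 96.32,  -  96, - 85,-54.2, - 47,  -  42.87 , - 13*sqrt(10 ), - 25.98, - 97/18, - 2 , sqrt(2) /6, sqrt(3 ) /3,sqrt(2) , sqrt(3 ) , pi , sqrt( 10),73/8 , 14 * E]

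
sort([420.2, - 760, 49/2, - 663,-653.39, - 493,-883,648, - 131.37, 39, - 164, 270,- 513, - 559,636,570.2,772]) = [-883,-760 ,  -  663, - 653.39, - 559, - 513,-493, - 164, - 131.37,49/2,39,270, 420.2, 570.2,636, 648,772 ]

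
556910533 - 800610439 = -243699906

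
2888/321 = 2888/321 = 9.00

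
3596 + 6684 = 10280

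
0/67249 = 0 = 0.00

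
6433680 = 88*73110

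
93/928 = 93/928 = 0.10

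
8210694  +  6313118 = 14523812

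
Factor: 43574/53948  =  21787/26974 = 2^( - 1 )*13487^ (-1 )  *  21787^1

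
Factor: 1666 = 2^1 *7^2*17^1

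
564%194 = 176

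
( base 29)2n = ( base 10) 81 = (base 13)63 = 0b1010001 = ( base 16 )51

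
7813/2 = 7813/2 =3906.50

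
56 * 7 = 392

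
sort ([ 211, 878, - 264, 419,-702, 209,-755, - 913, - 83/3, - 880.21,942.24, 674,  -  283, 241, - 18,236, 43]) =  [-913, - 880.21, - 755, - 702, - 283  ,-264, - 83/3,-18, 43,209, 211,236,241, 419, 674,878, 942.24 ]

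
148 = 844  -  696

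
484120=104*4655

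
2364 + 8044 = 10408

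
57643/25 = 57643/25 = 2305.72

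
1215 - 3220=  - 2005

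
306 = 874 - 568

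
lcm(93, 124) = 372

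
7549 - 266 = 7283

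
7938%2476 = 510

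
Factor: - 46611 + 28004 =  - 18607 = - 23^1*809^1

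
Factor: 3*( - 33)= - 3^2*11^1  =  - 99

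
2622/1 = 2622 = 2622.00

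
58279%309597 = 58279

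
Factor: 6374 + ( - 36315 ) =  - 29941 = - 79^1*379^1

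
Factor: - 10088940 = - 2^2*3^1*5^1*181^1*929^1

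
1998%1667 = 331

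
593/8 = 593/8 = 74.12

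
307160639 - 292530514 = 14630125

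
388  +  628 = 1016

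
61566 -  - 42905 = 104471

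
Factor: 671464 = 2^3 * 83933^1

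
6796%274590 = 6796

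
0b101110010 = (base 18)12A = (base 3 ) 111201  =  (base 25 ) ek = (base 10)370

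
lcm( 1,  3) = 3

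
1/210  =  1/210= 0.00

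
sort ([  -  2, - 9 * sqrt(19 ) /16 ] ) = [ - 9*sqrt(19)/16,-2 ]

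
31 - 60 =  - 29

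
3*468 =1404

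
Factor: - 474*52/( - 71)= 2^3*3^1*13^1*71^(- 1 )*79^1 =24648/71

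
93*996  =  92628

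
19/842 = 19/842  =  0.02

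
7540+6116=13656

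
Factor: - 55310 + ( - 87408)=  - 2^1*71359^1 =- 142718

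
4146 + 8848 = 12994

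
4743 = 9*527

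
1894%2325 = 1894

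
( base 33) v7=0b10000000110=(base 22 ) 22I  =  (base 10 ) 1030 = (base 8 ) 2006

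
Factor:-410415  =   - 3^1*5^1*27361^1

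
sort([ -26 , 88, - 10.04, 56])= [ - 26, - 10.04,56,88] 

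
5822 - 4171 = 1651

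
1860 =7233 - 5373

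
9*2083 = 18747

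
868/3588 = 217/897 = 0.24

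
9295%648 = 223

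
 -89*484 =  - 43076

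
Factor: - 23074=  - 2^1 * 83^1 * 139^1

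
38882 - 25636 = 13246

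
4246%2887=1359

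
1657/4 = 1657/4 = 414.25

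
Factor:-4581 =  - 3^2*509^1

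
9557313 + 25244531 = 34801844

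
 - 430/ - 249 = 430/249  =  1.73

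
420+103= 523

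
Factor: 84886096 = 2^4 * 107^1 * 179^1*277^1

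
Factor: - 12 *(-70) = 2^3*3^1*5^1*7^1 =840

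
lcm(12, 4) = 12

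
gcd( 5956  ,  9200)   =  4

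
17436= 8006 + 9430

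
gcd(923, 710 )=71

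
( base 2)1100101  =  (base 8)145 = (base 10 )101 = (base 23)49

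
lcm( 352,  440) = 1760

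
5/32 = 5/32 =0.16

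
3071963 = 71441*43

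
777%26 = 23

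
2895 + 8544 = 11439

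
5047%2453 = 141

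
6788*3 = 20364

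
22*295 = 6490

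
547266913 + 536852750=1084119663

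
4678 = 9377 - 4699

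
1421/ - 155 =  - 10 + 129/155 = -9.17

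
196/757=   196/757 = 0.26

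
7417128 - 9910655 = - 2493527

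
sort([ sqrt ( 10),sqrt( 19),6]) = [sqrt (10) , sqrt( 19), 6] 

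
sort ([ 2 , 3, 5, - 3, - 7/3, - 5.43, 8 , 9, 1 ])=[ - 5.43 ,- 3, - 7/3 , 1,  2, 3, 5, 8,9]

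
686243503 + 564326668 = 1250570171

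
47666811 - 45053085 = 2613726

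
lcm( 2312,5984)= 101728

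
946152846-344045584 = 602107262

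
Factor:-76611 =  -3^1*25537^1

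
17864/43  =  17864/43 =415.44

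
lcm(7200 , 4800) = 14400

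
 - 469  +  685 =216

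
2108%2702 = 2108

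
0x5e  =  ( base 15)64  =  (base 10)94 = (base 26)3G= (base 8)136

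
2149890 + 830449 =2980339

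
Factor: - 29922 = -2^1*3^1 *4987^1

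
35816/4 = 8954 = 8954.00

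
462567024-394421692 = 68145332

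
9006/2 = 4503 = 4503.00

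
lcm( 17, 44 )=748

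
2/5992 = 1/2996 = 0.00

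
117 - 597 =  - 480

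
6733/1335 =5 + 58/1335 = 5.04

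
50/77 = 50/77 = 0.65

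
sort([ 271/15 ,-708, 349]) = [ -708, 271/15,349]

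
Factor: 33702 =2^1*3^1* 41^1*137^1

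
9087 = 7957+1130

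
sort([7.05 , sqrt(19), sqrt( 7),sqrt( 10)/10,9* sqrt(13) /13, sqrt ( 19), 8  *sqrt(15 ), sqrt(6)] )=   [sqrt(10 ) /10, sqrt(6),9 *sqrt( 13)/13,sqrt( 7),  sqrt(19) , sqrt (19 ) , 7.05,8*sqrt(15)]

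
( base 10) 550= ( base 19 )19I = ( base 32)h6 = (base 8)1046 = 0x226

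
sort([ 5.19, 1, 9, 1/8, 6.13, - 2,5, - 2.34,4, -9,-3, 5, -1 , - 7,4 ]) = [-9, - 7,-3, -2.34, - 2,-1 , 1/8, 1, 4,4, 5, 5, 5.19,6.13, 9]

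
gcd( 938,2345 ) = 469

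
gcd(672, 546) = 42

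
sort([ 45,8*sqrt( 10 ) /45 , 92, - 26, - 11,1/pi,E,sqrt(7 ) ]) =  [ - 26, - 11 , 1/pi,8*sqrt ( 10) /45,sqrt( 7 ),E,45 , 92 ]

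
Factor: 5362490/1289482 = 2681245/644741 = 5^1*7^1*67^(  -  1 )*9623^ ( - 1)*76607^1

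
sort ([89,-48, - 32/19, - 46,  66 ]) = [ - 48, - 46,-32/19,66,  89 ]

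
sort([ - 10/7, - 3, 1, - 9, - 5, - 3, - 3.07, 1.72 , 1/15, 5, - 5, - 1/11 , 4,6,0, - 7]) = [ - 9, - 7, - 5,- 5, - 3.07, - 3 , - 3, - 10/7, - 1/11,  0,1/15, 1,1.72  ,  4 , 5, 6]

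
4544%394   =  210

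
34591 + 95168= 129759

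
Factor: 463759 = 167^1*2777^1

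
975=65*15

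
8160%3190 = 1780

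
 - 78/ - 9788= 39/4894  =  0.01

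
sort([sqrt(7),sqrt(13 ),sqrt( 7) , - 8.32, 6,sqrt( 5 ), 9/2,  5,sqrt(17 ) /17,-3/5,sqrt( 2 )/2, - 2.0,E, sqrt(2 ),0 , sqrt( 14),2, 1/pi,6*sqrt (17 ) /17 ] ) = [ - 8.32  ,-2.0, - 3/5, 0,  sqrt(17)/17  ,  1/pi,sqrt(2 )/2, sqrt( 2),6*sqrt(17)/17, 2,  sqrt ( 5), sqrt( 7 ), sqrt( 7 ) , E, sqrt (13 ),sqrt( 14),  9/2,5, 6]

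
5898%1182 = 1170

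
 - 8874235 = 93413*( - 95 )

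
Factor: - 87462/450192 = -2^(-3 )*3^1*43^1*83^( - 1) = -129/664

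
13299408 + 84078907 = 97378315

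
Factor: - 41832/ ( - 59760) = 2^(-1 )*5^( - 1) * 7^1 = 7/10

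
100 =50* 2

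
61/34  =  61/34= 1.79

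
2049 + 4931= 6980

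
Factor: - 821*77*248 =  - 15677816=- 2^3*7^1*11^1*31^1*821^1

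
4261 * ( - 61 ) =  - 259921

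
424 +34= 458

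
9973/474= 9973/474 = 21.04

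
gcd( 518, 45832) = 2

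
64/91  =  64/91=0.70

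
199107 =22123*9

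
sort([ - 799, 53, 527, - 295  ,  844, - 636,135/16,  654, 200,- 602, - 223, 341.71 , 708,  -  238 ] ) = [ - 799, - 636, - 602,  -  295,- 238,- 223, 135/16 , 53, 200, 341.71, 527, 654, 708, 844 ]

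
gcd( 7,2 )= 1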